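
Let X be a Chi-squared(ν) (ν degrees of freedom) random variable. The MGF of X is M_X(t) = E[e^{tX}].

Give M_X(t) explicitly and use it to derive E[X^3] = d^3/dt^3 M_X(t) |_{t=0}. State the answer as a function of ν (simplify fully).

E[X^3] = D^3[M](0) = ν*(ν^2 + 6*ν + 8)

M_X(t) = (1 - 2*t)^(-ν/2)
D^3[M](t) = (-ν^3 - 6*ν^2 - 8*ν)/(8*t^3*(1 - 2*t)^(ν/2) - 12*t^2*(1 - 2*t)^(ν/2) + 6*t*(1 - 2*t)^(ν/2) - (1 - 2*t)^(ν/2))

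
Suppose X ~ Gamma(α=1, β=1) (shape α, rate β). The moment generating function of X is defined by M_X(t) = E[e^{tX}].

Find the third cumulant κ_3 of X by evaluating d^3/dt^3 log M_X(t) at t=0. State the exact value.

κ_3 = K^(3)(0) = 2

M_X(t) = 1/(1 - t)
K_X(t) = log M_X(t) = -log(1 - t)
K^(3)(t) = -2/(t^3 - 3*t^2 + 3*t - 1)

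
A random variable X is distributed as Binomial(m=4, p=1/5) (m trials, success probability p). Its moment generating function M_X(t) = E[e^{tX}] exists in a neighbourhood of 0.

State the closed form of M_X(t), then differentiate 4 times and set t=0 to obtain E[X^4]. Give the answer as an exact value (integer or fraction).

M_X(t) = (e^(t)/5 + 4/5)^4
M^(4)(t) = 256*e^(4*t)/625 + 1296*e^(3*t)/625 + 1536*e^(2*t)/625 + 256*e^(t)/625

E[X^4] = M^(4)(0) = 3344/625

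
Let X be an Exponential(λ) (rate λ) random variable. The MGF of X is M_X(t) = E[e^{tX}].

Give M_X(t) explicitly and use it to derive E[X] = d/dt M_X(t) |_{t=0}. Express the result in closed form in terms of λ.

M_X(t) = λ/(λ - t)
M^(1)(t) = λ/(λ^2 - 2*λ*t + t^2)

E[X] = M^(1)(0) = 1/λ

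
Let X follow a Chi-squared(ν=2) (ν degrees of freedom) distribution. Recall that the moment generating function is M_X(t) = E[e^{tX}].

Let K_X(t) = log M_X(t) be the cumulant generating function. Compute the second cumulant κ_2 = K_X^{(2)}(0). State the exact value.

M_X(t) = 1/(1 - 2*t)
K_X(t) = log M_X(t) = -log(1 - 2*t)
dK/dt = -2/(2*t - 1)
d^2K/dt^2 = 4/(4*t^2 - 4*t + 1)

κ_2 = d^2K/dt^2 |_{t=0} = 4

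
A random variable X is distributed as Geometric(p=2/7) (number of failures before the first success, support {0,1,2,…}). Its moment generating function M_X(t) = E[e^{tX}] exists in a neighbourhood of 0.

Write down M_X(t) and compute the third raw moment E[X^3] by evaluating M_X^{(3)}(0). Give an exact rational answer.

E[X^3] = M^(3)(0) = 535/4

M_X(t) = 2/(7*(1 - 5*e^(t)/7))
M^(3)(t) = (250*e^(3*t) + 1400*e^(2*t) + 490*e^(t))/(625*e^(4*t) - 3500*e^(3*t) + 7350*e^(2*t) - 6860*e^(t) + 2401)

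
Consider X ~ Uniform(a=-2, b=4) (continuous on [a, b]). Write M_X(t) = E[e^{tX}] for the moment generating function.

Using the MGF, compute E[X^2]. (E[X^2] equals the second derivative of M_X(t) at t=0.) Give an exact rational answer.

E[X^2] = D^2[M](0) = 4

M_X(t) = (e^(4*t) - e^(-2*t))/(6*t)
D^2[M](t) = (8*t^2*e^(6*t) - 2*t^2 - 4*t*e^(6*t) - 2*t + e^(6*t) - 1)*e^(-2*t)/(3*t^3)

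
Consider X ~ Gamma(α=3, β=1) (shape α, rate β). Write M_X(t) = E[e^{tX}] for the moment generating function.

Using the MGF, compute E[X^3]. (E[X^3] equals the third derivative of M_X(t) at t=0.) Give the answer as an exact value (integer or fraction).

M_X(t) = (1 - t)^(-3)
M^(3)(t) = 60/(t^6 - 6*t^5 + 15*t^4 - 20*t^3 + 15*t^2 - 6*t + 1)

E[X^3] = M^(3)(0) = 60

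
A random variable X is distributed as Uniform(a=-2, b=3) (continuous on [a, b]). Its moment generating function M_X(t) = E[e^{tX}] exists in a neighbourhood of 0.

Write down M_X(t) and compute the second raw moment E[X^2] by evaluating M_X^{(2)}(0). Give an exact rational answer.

M_X(t) = (e^(3*t) - e^(-2*t))/(5*t)
M^(2)(t) = (9*t^2*e^(5*t) - 4*t^2 - 6*t*e^(5*t) - 4*t + 2*e^(5*t) - 2)*e^(-2*t)/(5*t^3)

E[X^2] = M^(2)(0) = 7/3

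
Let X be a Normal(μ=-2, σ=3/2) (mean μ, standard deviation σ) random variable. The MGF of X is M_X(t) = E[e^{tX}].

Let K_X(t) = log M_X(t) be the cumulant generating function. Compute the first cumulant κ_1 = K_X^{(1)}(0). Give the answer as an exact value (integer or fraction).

κ_1 = K′(0) = -2

M_X(t) = e^(9*t^2/8 - 2*t)
K_X(t) = log M_X(t) = 9*t^2/8 - 2*t
K′(t) = 9*t/4 - 2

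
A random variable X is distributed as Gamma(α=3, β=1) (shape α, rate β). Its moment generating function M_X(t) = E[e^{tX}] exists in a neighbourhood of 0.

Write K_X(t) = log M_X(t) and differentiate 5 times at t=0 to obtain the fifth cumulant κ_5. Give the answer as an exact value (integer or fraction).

κ_5 = K^(5)(0) = 72

M_X(t) = (1 - t)^(-3)
K_X(t) = log M_X(t) = -3*log(1 - t)
K^(5)(t) = -72/(t^5 - 5*t^4 + 10*t^3 - 10*t^2 + 5*t - 1)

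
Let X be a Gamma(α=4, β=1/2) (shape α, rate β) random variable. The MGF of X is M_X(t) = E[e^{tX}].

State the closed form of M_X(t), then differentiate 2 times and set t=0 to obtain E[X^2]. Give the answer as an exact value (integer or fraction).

E[X^2] = d^2M/dt^2 |_{t=0} = 80

M_X(t) = 1/(16*(1/2 - t)^4)
dM/dt = -8/(32*t^5 - 80*t^4 + 80*t^3 - 40*t^2 + 10*t - 1)
d^2M/dt^2 = 80/(64*t^6 - 192*t^5 + 240*t^4 - 160*t^3 + 60*t^2 - 12*t + 1)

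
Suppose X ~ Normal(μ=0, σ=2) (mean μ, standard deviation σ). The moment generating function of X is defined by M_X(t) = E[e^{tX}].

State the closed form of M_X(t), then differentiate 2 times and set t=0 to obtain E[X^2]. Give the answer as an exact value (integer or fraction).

E[X^2] = M′′(0) = 4

M_X(t) = e^(2*t^2)
M′(t) = 4*t*e^(2*t^2)
M′′(t) = 16*t^2*e^(2*t^2) + 4*e^(2*t^2)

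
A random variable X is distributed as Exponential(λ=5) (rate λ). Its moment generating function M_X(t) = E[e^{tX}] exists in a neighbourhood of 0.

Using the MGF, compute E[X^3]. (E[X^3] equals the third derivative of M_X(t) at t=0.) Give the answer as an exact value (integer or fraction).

M_X(t) = 5/(5 - t)
M^(3)(t) = 30/(t^4 - 20*t^3 + 150*t^2 - 500*t + 625)

E[X^3] = M^(3)(0) = 6/125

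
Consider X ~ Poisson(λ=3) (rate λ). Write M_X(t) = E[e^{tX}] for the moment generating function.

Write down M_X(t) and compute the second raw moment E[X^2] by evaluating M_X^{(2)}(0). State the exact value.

E[X^2] = D^2[M](0) = 12

M_X(t) = e^(3*e^(t) - 3)
D^2[M](t) = (9*e^(2*t)*e^(3*e^(t)) + 3*e^(t)*e^(3*e^(t)))*e^(-3)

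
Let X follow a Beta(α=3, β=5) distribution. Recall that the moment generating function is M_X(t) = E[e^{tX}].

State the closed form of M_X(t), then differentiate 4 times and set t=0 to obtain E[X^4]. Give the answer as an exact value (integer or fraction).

E[X^4] = M^(4)(0) = 1/22

M_X(t) = ₁F₁(3; 8; t)
M^(4)(t) = ₁F₁(7; 12; t)/22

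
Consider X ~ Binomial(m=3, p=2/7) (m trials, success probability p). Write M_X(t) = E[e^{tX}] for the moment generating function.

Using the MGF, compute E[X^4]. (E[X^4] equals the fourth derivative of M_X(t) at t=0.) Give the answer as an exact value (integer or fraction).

E[X^4] = d^4M/dt^4 |_{t=0} = 1758/343

M_X(t) = (2*e^(t)/7 + 5/7)^3
dM/dt = 24*e^(3*t)/343 + 120*e^(2*t)/343 + 150*e^(t)/343
d^2M/dt^2 = 72*e^(3*t)/343 + 240*e^(2*t)/343 + 150*e^(t)/343
d^3M/dt^3 = 216*e^(3*t)/343 + 480*e^(2*t)/343 + 150*e^(t)/343
d^4M/dt^4 = 648*e^(3*t)/343 + 960*e^(2*t)/343 + 150*e^(t)/343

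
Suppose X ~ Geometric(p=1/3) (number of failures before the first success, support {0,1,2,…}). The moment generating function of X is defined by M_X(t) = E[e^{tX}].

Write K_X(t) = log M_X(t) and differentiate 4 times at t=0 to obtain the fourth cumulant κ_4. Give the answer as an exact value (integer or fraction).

M_X(t) = 1/(3*(1 - 2*e^(t)/3))
K_X(t) = log M_X(t) = -log(1 - 2*e^(t)/3) - log(3)
dK/dt = -2*e^(t)/(2*e^(t) - 3)
d^2K/dt^2 = 6*e^(t)/(4*e^(2*t) - 12*e^(t) + 9)
d^3K/dt^3 = (-12*e^(2*t) - 18*e^(t))/(8*e^(3*t) - 36*e^(2*t) + 54*e^(t) - 27)
d^4K/dt^4 = (24*e^(3*t) + 144*e^(2*t) + 54*e^(t))/(16*e^(4*t) - 96*e^(3*t) + 216*e^(2*t) - 216*e^(t) + 81)

κ_4 = d^4K/dt^4 |_{t=0} = 222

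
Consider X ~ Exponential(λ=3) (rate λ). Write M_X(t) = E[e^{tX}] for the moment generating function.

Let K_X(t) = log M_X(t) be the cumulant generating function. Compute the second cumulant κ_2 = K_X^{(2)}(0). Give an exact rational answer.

κ_2 = D^2[K](0) = 1/9

M_X(t) = 3/(3 - t)
K_X(t) = log M_X(t) = -log(3 - t) + log(3)
D^2[K](t) = 1/(t^2 - 6*t + 9)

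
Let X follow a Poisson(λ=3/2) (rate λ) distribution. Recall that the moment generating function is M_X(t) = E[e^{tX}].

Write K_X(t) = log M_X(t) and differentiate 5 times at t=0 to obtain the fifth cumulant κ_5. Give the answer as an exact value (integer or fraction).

κ_5 = K′′′′′(0) = 3/2

M_X(t) = e^(3*e^(t)/2 - 3/2)
K_X(t) = log M_X(t) = 3*e^(t)/2 - 3/2
K′(t) = 3*e^(t)/2
K′′(t) = 3*e^(t)/2
K′′′(t) = 3*e^(t)/2
K′′′′(t) = 3*e^(t)/2
K′′′′′(t) = 3*e^(t)/2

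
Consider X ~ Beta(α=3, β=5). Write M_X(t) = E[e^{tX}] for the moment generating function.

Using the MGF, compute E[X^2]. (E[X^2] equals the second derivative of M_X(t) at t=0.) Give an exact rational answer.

E[X^2] = d^2M/dt^2 |_{t=0} = 1/6

M_X(t) = ₁F₁(3; 8; t)
dM/dt = 3*₁F₁(4; 9; t)/8
d^2M/dt^2 = ₁F₁(5; 10; t)/6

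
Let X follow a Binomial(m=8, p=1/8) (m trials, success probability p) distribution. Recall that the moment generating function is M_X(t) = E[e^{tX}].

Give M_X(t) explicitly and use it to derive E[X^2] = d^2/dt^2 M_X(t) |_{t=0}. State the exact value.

E[X^2] = D^2[M](0) = 15/8

M_X(t) = (e^(t)/8 + 7/8)^8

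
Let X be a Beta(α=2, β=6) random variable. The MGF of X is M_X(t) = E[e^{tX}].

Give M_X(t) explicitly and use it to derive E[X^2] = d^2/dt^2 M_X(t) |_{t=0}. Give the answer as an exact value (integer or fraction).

M_X(t) = ₁F₁(2; 8; t)
M^(2)(t) = ₁F₁(4; 10; t)/12

E[X^2] = M^(2)(0) = 1/12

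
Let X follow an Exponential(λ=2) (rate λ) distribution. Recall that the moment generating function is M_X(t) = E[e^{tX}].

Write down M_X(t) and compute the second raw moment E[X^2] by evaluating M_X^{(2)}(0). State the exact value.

M_X(t) = 2/(2 - t)
D^2[M](t) = -4/(t^3 - 6*t^2 + 12*t - 8)

E[X^2] = D^2[M](0) = 1/2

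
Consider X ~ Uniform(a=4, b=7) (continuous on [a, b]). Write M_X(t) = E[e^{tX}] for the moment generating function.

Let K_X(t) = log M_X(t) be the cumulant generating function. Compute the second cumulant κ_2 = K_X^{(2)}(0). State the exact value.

κ_2 = D^2[K](0) = 3/4

M_X(t) = (e^(7*t) - e^(4*t))/(3*t)
K_X(t) = log M_X(t) = -log(t) + log(e^(7*t) - e^(4*t)) - log(3)
D^2[K](t) = (-9*t^2*e^(3*t) + e^(6*t) - 2*e^(3*t) + 1)/(t^2*e^(6*t) - 2*t^2*e^(3*t) + t^2)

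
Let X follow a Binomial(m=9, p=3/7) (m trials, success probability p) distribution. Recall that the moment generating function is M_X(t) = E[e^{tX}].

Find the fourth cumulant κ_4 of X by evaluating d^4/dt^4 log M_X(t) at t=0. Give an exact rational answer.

κ_4 = K^(4)(0) = -2484/2401

M_X(t) = (3*e^(t)/7 + 4/7)^9
K_X(t) = log M_X(t) = 9*log(3*e^(t)/7 + 4/7)
K^(4)(t) = (972*e^(3*t) - 5184*e^(2*t) + 1728*e^(t))/(81*e^(4*t) + 432*e^(3*t) + 864*e^(2*t) + 768*e^(t) + 256)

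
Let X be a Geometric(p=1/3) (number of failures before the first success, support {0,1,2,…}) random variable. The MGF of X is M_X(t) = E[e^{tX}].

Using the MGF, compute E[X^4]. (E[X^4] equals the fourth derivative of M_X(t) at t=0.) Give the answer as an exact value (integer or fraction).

E[X^4] = D^4[M](0) = 730

M_X(t) = 1/(3*(1 - 2*e^(t)/3))
D^4[M](t) = (-16*e^(4*t) - 264*e^(3*t) - 396*e^(2*t) - 54*e^(t))/(32*e^(5*t) - 240*e^(4*t) + 720*e^(3*t) - 1080*e^(2*t) + 810*e^(t) - 243)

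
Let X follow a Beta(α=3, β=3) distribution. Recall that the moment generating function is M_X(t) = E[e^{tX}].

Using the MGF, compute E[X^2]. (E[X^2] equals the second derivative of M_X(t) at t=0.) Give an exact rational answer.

E[X^2] = D^2[M](0) = 2/7

M_X(t) = ₁F₁(3; 6; t)
D^2[M](t) = 2*₁F₁(5; 8; t)/7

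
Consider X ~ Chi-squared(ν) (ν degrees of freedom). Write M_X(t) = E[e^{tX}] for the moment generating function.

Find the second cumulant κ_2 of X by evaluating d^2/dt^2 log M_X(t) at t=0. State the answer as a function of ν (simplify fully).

κ_2 = K′′(0) = 2*ν

M_X(t) = (1 - 2*t)^(-ν/2)
K_X(t) = log M_X(t) = -ν*log(1 - 2*t)/2
K′(t) = -ν/(2*t - 1)
K′′(t) = 2*ν/(4*t^2 - 4*t + 1)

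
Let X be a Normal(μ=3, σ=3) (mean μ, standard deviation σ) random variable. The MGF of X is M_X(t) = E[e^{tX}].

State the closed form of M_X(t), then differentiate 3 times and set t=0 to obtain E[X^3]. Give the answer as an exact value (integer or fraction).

E[X^3] = D^3[M](0) = 108

M_X(t) = e^(9*t^2/2 + 3*t)
D^3[M](t) = 729*t^3*e^(3*t)*e^(9*t^2/2) + 729*t^2*e^(3*t)*e^(9*t^2/2) + 486*t*e^(3*t)*e^(9*t^2/2) + 108*e^(3*t)*e^(9*t^2/2)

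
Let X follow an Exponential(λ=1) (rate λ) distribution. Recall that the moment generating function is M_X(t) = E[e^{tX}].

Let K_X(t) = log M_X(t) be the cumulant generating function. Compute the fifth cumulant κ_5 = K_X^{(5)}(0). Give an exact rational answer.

κ_5 = K^(5)(0) = 24

M_X(t) = 1/(1 - t)
K_X(t) = log M_X(t) = -log(1 - t)
K^(5)(t) = -24/(t^5 - 5*t^4 + 10*t^3 - 10*t^2 + 5*t - 1)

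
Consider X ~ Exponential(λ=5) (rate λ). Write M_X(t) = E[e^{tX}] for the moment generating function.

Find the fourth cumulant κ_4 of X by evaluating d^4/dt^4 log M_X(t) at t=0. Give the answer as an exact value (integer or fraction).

κ_4 = d^4K/dt^4 |_{t=0} = 6/625

M_X(t) = 5/(5 - t)
K_X(t) = log M_X(t) = -log(5 - t) + log(5)
dK/dt = -1/(t - 5)
d^2K/dt^2 = 1/(t^2 - 10*t + 25)
d^3K/dt^3 = -2/(t^3 - 15*t^2 + 75*t - 125)
d^4K/dt^4 = 6/(t^4 - 20*t^3 + 150*t^2 - 500*t + 625)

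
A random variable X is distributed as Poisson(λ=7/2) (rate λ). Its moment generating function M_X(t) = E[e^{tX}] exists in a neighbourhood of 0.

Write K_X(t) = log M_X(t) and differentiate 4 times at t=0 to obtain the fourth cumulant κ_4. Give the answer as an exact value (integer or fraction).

κ_4 = K^(4)(0) = 7/2

M_X(t) = e^(7*e^(t)/2 - 7/2)
K_X(t) = log M_X(t) = 7*e^(t)/2 - 7/2
K^(4)(t) = 7*e^(t)/2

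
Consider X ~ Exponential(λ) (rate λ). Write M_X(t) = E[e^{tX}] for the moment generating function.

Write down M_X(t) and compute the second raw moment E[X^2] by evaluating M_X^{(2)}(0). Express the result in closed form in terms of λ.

E[X^2] = d^2M/dt^2 |_{t=0} = 2/λ^2

M_X(t) = λ/(λ - t)
dM/dt = λ/(λ^2 - 2*λ*t + t^2)
d^2M/dt^2 = -2*λ/(-λ^3 + 3*λ^2*t - 3*λ*t^2 + t^3)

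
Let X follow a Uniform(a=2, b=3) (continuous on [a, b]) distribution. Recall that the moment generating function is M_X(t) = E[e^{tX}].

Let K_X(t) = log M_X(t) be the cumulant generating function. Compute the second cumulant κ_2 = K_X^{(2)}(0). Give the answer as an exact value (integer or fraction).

M_X(t) = (e^(3*t) - e^(2*t))/t
K_X(t) = log M_X(t) = -log(t) + log(e^(3*t) - e^(2*t))
dK/dt = (3*t*e^(t) - 2*t - e^(t) + 1)/(t*e^(t) - t)
d^2K/dt^2 = (-t^2*e^(t) + e^(2*t) - 2*e^(t) + 1)/(t^2*e^(2*t) - 2*t^2*e^(t) + t^2)

κ_2 = d^2K/dt^2 |_{t=0} = 1/12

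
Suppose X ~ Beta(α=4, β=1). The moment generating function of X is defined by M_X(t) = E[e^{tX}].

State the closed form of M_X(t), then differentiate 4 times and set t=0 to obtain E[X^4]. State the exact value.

E[X^4] = D^4[M](0) = 1/2

M_X(t) = ₁F₁(4; 5; t)
D^4[M](t) = ₁F₁(8; 9; t)/2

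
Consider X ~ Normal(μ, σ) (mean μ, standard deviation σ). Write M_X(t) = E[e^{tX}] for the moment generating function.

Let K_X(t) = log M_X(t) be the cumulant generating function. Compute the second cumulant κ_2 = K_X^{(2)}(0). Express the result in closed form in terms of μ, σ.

M_X(t) = e^(μ*t + σ^2*t^2/2)
K_X(t) = log M_X(t) = μ*t + σ^2*t^2/2
D^2[K](t) = σ^2

κ_2 = D^2[K](0) = σ^2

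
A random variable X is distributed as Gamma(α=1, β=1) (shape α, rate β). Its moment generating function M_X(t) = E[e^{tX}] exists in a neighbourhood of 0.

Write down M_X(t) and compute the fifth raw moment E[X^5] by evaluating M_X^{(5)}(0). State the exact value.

M_X(t) = 1/(1 - t)
dM/dt = 1/(t^2 - 2*t + 1)
d^2M/dt^2 = -2/(t^3 - 3*t^2 + 3*t - 1)
d^3M/dt^3 = 6/(t^4 - 4*t^3 + 6*t^2 - 4*t + 1)
d^4M/dt^4 = -24/(t^5 - 5*t^4 + 10*t^3 - 10*t^2 + 5*t - 1)
d^5M/dt^5 = 120/(t^6 - 6*t^5 + 15*t^4 - 20*t^3 + 15*t^2 - 6*t + 1)

E[X^5] = d^5M/dt^5 |_{t=0} = 120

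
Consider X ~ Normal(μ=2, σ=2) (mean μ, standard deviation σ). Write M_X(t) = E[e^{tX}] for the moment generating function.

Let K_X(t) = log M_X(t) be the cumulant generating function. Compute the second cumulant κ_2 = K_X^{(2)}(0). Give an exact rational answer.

M_X(t) = e^(2*t^2 + 2*t)
K_X(t) = log M_X(t) = 2*t^2 + 2*t
K^(2)(t) = 4

κ_2 = K^(2)(0) = 4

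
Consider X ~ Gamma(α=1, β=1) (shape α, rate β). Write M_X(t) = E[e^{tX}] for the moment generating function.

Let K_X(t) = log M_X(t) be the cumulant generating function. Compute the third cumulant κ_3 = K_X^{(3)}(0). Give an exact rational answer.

κ_3 = K^(3)(0) = 2

M_X(t) = 1/(1 - t)
K_X(t) = log M_X(t) = -log(1 - t)
K^(3)(t) = -2/(t^3 - 3*t^2 + 3*t - 1)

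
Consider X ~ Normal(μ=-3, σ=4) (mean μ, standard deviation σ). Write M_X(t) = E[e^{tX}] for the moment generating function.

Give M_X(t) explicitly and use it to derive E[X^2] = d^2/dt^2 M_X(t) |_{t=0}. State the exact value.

M_X(t) = e^(8*t^2 - 3*t)
D^2[M](t) = (256*t^2*e^(8*t^2) - 96*t*e^(8*t^2) + 25*e^(8*t^2))*e^(-3*t)

E[X^2] = D^2[M](0) = 25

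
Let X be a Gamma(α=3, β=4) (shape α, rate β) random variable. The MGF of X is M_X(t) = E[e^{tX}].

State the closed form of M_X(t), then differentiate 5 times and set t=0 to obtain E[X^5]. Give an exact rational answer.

E[X^5] = d^5M/dt^5 |_{t=0} = 315/128

M_X(t) = 64/(4 - t)^3
dM/dt = 192/(t^4 - 16*t^3 + 96*t^2 - 256*t + 256)
d^2M/dt^2 = -768/(t^5 - 20*t^4 + 160*t^3 - 640*t^2 + 1280*t - 1024)
d^3M/dt^3 = 3840/(t^6 - 24*t^5 + 240*t^4 - 1280*t^3 + 3840*t^2 - 6144*t + 4096)
d^4M/dt^4 = -23040/(t^7 - 28*t^6 + 336*t^5 - 2240*t^4 + 8960*t^3 - 21504*t^2 + 28672*t - 16384)
d^5M/dt^5 = 161280/(t^8 - 32*t^7 + 448*t^6 - 3584*t^5 + 17920*t^4 - 57344*t^3 + 114688*t^2 - 131072*t + 65536)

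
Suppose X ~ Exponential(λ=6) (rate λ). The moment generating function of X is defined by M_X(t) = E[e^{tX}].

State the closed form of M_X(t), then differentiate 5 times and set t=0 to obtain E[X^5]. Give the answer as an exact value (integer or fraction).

E[X^5] = M^(5)(0) = 5/324

M_X(t) = 6/(6 - t)
M^(5)(t) = 720/(t^6 - 36*t^5 + 540*t^4 - 4320*t^3 + 19440*t^2 - 46656*t + 46656)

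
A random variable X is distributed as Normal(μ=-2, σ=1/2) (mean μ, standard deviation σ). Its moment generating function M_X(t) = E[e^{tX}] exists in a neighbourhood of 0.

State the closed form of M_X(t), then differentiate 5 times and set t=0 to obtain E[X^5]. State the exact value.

E[X^5] = M^(5)(0) = -431/8

M_X(t) = e^(t^2/8 - 2*t)
M^(5)(t) = (t^5*e^(t^2/8) - 40*t^4*e^(t^2/8) + 680*t^3*e^(t^2/8) - 6080*t^2*e^(t^2/8) + 28400*t*e^(t^2/8) - 55168*e^(t^2/8))*e^(-2*t)/1024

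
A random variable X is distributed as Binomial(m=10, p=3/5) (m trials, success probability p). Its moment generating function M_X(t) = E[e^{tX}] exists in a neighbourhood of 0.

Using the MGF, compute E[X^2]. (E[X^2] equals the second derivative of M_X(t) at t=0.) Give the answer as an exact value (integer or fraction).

M_X(t) = (3*e^(t)/5 + 2/5)^10

E[X^2] = M^(2)(0) = 192/5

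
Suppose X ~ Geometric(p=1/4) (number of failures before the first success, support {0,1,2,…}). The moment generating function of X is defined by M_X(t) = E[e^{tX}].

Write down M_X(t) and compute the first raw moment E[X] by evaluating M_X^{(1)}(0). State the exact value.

E[X] = M′(0) = 3

M_X(t) = 1/(4*(1 - 3*e^(t)/4))
M′(t) = 3*e^(t)/(9*e^(2*t) - 24*e^(t) + 16)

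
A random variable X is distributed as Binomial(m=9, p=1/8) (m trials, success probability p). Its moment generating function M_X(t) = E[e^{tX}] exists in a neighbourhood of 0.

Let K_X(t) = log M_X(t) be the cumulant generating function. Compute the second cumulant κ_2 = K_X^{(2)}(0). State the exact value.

κ_2 = d^2K/dt^2 |_{t=0} = 63/64

M_X(t) = (e^(t)/8 + 7/8)^9
K_X(t) = log M_X(t) = 9*log(e^(t)/8 + 7/8)
dK/dt = 9*e^(t)/(e^(t) + 7)
d^2K/dt^2 = 63*e^(t)/(e^(2*t) + 14*e^(t) + 49)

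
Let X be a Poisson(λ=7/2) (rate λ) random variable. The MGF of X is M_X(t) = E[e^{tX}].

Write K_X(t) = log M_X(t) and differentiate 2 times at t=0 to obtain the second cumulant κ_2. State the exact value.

κ_2 = K′′(0) = 7/2

M_X(t) = e^(7*e^(t)/2 - 7/2)
K_X(t) = log M_X(t) = 7*e^(t)/2 - 7/2
K′(t) = 7*e^(t)/2
K′′(t) = 7*e^(t)/2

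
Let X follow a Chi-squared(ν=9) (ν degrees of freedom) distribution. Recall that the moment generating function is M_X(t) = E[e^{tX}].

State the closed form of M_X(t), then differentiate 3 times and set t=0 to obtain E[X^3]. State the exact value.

E[X^3] = M^(3)(0) = 1287

M_X(t) = (1 - 2*t)^(-9/2)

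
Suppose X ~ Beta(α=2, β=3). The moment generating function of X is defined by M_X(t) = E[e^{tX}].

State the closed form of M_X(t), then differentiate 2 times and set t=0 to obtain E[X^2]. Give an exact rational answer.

E[X^2] = M′′(0) = 1/5

M_X(t) = ₁F₁(2; 5; t)
M′(t) = 2*₁F₁(3; 6; t)/5
M′′(t) = ₁F₁(4; 7; t)/5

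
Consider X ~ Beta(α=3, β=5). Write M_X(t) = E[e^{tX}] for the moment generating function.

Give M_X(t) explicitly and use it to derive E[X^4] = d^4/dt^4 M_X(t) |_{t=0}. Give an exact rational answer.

M_X(t) = ₁F₁(3; 8; t)
D^4[M](t) = ₁F₁(7; 12; t)/22

E[X^4] = D^4[M](0) = 1/22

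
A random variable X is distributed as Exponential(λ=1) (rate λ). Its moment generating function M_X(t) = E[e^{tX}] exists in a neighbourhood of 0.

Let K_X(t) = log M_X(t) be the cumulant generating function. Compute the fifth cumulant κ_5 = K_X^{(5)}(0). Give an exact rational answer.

M_X(t) = 1/(1 - t)
K_X(t) = log M_X(t) = -log(1 - t)
K^(5)(t) = -24/(t^5 - 5*t^4 + 10*t^3 - 10*t^2 + 5*t - 1)

κ_5 = K^(5)(0) = 24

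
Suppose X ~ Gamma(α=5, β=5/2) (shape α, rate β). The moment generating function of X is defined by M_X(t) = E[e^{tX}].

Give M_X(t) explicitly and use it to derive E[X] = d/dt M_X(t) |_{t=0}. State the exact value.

E[X] = M′(0) = 2

M_X(t) = 3125/(32*(5/2 - t)^5)
M′(t) = 31250/(64*t^6 - 960*t^5 + 6000*t^4 - 20000*t^3 + 37500*t^2 - 37500*t + 15625)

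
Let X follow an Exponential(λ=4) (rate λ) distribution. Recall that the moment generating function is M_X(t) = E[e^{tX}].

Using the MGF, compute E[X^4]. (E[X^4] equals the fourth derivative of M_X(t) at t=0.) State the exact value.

M_X(t) = 4/(4 - t)
D^4[M](t) = -96/(t^5 - 20*t^4 + 160*t^3 - 640*t^2 + 1280*t - 1024)

E[X^4] = D^4[M](0) = 3/32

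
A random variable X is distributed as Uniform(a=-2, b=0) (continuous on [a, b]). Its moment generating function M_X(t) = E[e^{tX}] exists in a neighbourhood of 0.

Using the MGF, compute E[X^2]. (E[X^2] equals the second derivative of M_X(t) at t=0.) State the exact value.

M_X(t) = (1 - e^(-2*t))/(2*t)
M′(t) = (2*t - e^(2*t) + 1)*e^(-2*t)/(2*t^2)
M′′(t) = (-2*t^2 - 2*t + e^(2*t) - 1)*e^(-2*t)/t^3

E[X^2] = M′′(0) = 4/3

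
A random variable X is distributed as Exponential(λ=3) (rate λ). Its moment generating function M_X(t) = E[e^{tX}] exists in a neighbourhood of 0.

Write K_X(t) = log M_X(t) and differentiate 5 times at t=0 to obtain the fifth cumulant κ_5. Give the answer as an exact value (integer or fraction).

κ_5 = K^(5)(0) = 8/81

M_X(t) = 3/(3 - t)
K_X(t) = log M_X(t) = -log(3 - t) + log(3)
K^(5)(t) = -24/(t^5 - 15*t^4 + 90*t^3 - 270*t^2 + 405*t - 243)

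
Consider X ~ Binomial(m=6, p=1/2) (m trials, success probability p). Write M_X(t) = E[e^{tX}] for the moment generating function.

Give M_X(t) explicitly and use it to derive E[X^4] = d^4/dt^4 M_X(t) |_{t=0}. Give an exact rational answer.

E[X^4] = D^4[M](0) = 168

M_X(t) = (e^(t)/2 + 1/2)^6
D^4[M](t) = 81*e^(6*t)/4 + 1875*e^(5*t)/32 + 60*e^(4*t) + 405*e^(3*t)/16 + 15*e^(2*t)/4 + 3*e^(t)/32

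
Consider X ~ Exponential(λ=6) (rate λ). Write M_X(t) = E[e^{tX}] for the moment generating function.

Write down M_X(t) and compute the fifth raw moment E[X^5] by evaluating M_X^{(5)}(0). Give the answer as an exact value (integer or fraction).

E[X^5] = D^5[M](0) = 5/324

M_X(t) = 6/(6 - t)
D^5[M](t) = 720/(t^6 - 36*t^5 + 540*t^4 - 4320*t^3 + 19440*t^2 - 46656*t + 46656)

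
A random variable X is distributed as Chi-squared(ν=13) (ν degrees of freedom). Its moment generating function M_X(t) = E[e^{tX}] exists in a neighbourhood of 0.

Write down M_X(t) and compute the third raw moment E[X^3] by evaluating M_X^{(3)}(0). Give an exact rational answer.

E[X^3] = M^(3)(0) = 3315

M_X(t) = (1 - 2*t)^(-13/2)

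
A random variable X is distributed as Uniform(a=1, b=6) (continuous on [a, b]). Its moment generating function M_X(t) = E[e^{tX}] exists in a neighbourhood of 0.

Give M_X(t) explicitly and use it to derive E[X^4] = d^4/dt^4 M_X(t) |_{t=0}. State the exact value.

E[X^4] = M^(4)(0) = 311

M_X(t) = (e^(6*t) - e^(t))/(5*t)
M^(4)(t) = (1296*t^4*e^(6*t) - t^4*e^(t) - 864*t^3*e^(6*t) + 4*t^3*e^(t) + 432*t^2*e^(6*t) - 12*t^2*e^(t) - 144*t*e^(6*t) + 24*t*e^(t) + 24*e^(6*t) - 24*e^(t))/(5*t^5)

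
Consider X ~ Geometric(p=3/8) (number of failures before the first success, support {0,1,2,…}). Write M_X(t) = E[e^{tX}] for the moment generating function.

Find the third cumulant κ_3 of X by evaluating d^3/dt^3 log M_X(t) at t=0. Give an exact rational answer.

M_X(t) = 3/(8*(1 - 5*e^(t)/8))
K_X(t) = log M_X(t) = -log(1 - 5*e^(t)/8) - 3*log(2) + log(3)
D^3[K](t) = (-200*e^(2*t) - 320*e^(t))/(125*e^(3*t) - 600*e^(2*t) + 960*e^(t) - 512)

κ_3 = D^3[K](0) = 520/27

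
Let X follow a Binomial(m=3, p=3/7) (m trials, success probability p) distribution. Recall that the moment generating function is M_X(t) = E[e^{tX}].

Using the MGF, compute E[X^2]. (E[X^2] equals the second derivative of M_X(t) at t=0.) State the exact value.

E[X^2] = M^(2)(0) = 117/49

M_X(t) = (3*e^(t)/7 + 4/7)^3
M^(2)(t) = 243*e^(3*t)/343 + 432*e^(2*t)/343 + 144*e^(t)/343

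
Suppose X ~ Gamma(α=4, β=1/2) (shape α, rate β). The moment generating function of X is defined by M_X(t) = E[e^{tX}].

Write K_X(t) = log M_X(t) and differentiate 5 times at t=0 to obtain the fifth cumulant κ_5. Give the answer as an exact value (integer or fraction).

M_X(t) = 1/(16*(1/2 - t)^4)
K_X(t) = log M_X(t) = -4*log(1/2 - t) - 4*log(2)
dK/dt = -8/(2*t - 1)
d^2K/dt^2 = 16/(4*t^2 - 4*t + 1)
d^3K/dt^3 = -64/(8*t^3 - 12*t^2 + 6*t - 1)
d^4K/dt^4 = 384/(16*t^4 - 32*t^3 + 24*t^2 - 8*t + 1)
d^5K/dt^5 = -3072/(32*t^5 - 80*t^4 + 80*t^3 - 40*t^2 + 10*t - 1)

κ_5 = d^5K/dt^5 |_{t=0} = 3072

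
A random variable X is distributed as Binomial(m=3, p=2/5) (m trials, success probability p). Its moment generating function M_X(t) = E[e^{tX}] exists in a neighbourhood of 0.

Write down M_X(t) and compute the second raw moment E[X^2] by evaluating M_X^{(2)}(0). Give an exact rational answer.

M_X(t) = (2*e^(t)/5 + 3/5)^3
M′(t) = 24*e^(3*t)/125 + 72*e^(2*t)/125 + 54*e^(t)/125
M′′(t) = 72*e^(3*t)/125 + 144*e^(2*t)/125 + 54*e^(t)/125

E[X^2] = M′′(0) = 54/25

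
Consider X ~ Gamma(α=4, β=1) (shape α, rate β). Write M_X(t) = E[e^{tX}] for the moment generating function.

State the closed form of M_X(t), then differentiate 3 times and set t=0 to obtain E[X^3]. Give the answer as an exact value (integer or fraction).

M_X(t) = (1 - t)^(-4)
M^(3)(t) = -120/(t^7 - 7*t^6 + 21*t^5 - 35*t^4 + 35*t^3 - 21*t^2 + 7*t - 1)

E[X^3] = M^(3)(0) = 120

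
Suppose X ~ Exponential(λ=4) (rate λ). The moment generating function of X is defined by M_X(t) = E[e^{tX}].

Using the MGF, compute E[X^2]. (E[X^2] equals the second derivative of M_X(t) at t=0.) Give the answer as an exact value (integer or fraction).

E[X^2] = d^2M/dt^2 |_{t=0} = 1/8

M_X(t) = 4/(4 - t)
dM/dt = 4/(t^2 - 8*t + 16)
d^2M/dt^2 = -8/(t^3 - 12*t^2 + 48*t - 64)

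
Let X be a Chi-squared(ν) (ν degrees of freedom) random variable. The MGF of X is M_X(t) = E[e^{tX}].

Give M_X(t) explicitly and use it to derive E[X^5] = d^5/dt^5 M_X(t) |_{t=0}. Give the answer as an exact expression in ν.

E[X^5] = D^5[M](0) = ν*(ν^4 + 20*ν^3 + 140*ν^2 + 400*ν + 384)

M_X(t) = (1 - 2*t)^(-ν/2)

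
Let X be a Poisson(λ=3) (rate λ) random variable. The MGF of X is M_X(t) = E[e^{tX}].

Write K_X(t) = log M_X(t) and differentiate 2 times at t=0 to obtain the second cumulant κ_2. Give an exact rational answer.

M_X(t) = e^(3*e^(t) - 3)
K_X(t) = log M_X(t) = 3*e^(t) - 3
dK/dt = 3*e^(t)
d^2K/dt^2 = 3*e^(t)

κ_2 = d^2K/dt^2 |_{t=0} = 3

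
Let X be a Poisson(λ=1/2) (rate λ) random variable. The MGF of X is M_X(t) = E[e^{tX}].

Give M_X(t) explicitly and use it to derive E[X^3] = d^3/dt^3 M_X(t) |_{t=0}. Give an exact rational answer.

E[X^3] = M′′′(0) = 11/8

M_X(t) = e^(e^(t)/2 - 1/2)
M′(t) = e^(-1/2)*e^(t)*e^(e^(t)/2)/2
M′′(t) = (e^(2*t)*e^(e^(t)/2) + 2*e^(t)*e^(e^(t)/2))*e^(-1/2)/4
M′′′(t) = (e^(3*t)*e^(e^(t)/2) + 6*e^(2*t)*e^(e^(t)/2) + 4*e^(t)*e^(e^(t)/2))*e^(-1/2)/8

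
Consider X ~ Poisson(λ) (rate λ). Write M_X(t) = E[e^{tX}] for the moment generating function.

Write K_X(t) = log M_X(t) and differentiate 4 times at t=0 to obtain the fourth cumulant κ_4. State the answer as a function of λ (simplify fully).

M_X(t) = e^(λ*(e^(t) - 1))
K_X(t) = log M_X(t) = λ*(e^(t) - 1)
K^(4)(t) = λ*e^(t)

κ_4 = K^(4)(0) = λ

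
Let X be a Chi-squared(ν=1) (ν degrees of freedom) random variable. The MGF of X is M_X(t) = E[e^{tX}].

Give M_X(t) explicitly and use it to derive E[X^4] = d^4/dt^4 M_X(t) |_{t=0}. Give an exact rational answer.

M_X(t) = 1/√(1 - 2*t)
M′(t) = -1/(2*t*√(1 - 2*t) - √(1 - 2*t))
M′′(t) = 3/(4*t^2*√(1 - 2*t) - 4*t*√(1 - 2*t) + √(1 - 2*t))
M′′′(t) = -15/(8*t^3*√(1 - 2*t) - 12*t^2*√(1 - 2*t) + 6*t*√(1 - 2*t) - √(1 - 2*t))
M′′′′(t) = 105/(16*t^4*√(1 - 2*t) - 32*t^3*√(1 - 2*t) + 24*t^2*√(1 - 2*t) - 8*t*√(1 - 2*t) + √(1 - 2*t))

E[X^4] = M′′′′(0) = 105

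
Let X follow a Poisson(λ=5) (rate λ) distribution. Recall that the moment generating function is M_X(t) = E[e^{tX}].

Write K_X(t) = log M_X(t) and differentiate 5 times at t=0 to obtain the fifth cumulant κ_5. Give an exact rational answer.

M_X(t) = e^(5*e^(t) - 5)
K_X(t) = log M_X(t) = 5*e^(t) - 5
K′(t) = 5*e^(t)
K′′(t) = 5*e^(t)
K′′′(t) = 5*e^(t)
K′′′′(t) = 5*e^(t)
K′′′′′(t) = 5*e^(t)

κ_5 = K′′′′′(0) = 5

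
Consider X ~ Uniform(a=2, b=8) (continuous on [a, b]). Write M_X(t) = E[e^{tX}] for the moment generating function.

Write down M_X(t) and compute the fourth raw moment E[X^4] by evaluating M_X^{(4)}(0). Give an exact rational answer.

M_X(t) = (e^(8*t) - e^(2*t))/(6*t)
M′(t) = (8*t*e^(8*t) - 2*t*e^(2*t) - e^(8*t) + e^(2*t))/(6*t^2)
M′′(t) = (32*t^2*e^(8*t) - 2*t^2*e^(2*t) - 8*t*e^(8*t) + 2*t*e^(2*t) + e^(8*t) - e^(2*t))/(3*t^3)
M′′′(t) = (256*t^3*e^(8*t) - 4*t^3*e^(2*t) - 96*t^2*e^(8*t) + 6*t^2*e^(2*t) + 24*t*e^(8*t) - 6*t*e^(2*t) - 3*e^(8*t) + 3*e^(2*t))/(3*t^4)

E[X^4] = M′′′′(0) = 5456/5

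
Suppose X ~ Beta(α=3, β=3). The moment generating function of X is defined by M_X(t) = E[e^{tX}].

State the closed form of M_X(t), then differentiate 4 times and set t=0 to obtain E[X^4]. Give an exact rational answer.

M_X(t) = ₁F₁(3; 6; t)
D^4[M](t) = 5*₁F₁(7; 10; t)/42

E[X^4] = D^4[M](0) = 5/42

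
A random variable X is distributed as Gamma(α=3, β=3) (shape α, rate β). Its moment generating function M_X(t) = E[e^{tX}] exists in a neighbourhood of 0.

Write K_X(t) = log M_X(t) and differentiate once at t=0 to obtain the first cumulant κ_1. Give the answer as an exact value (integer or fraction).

κ_1 = D[K](0) = 1

M_X(t) = 27/(3 - t)^3
K_X(t) = log M_X(t) = -3*log(3 - t) + 3*log(3)
D[K](t) = -3/(t - 3)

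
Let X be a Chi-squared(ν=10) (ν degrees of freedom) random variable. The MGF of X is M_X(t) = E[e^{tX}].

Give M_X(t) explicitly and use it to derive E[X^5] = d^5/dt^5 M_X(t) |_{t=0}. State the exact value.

E[X^5] = d^5M/dt^5 |_{t=0} = 483840

M_X(t) = (1 - 2*t)^(-5)
dM/dt = 10/(64*t^6 - 192*t^5 + 240*t^4 - 160*t^3 + 60*t^2 - 12*t + 1)
d^2M/dt^2 = -120/(128*t^7 - 448*t^6 + 672*t^5 - 560*t^4 + 280*t^3 - 84*t^2 + 14*t - 1)
d^3M/dt^3 = 1680/(256*t^8 - 1024*t^7 + 1792*t^6 - 1792*t^5 + 1120*t^4 - 448*t^3 + 112*t^2 - 16*t + 1)
d^4M/dt^4 = -26880/(512*t^9 - 2304*t^8 + 4608*t^7 - 5376*t^6 + 4032*t^5 - 2016*t^4 + 672*t^3 - 144*t^2 + 18*t - 1)
d^5M/dt^5 = 483840/(1024*t^10 - 5120*t^9 + 11520*t^8 - 15360*t^7 + 13440*t^6 - 8064*t^5 + 3360*t^4 - 960*t^3 + 180*t^2 - 20*t + 1)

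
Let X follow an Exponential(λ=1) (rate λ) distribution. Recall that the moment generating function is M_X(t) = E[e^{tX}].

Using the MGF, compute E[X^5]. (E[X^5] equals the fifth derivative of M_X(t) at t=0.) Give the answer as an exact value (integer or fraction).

E[X^5] = D^5[M](0) = 120

M_X(t) = 1/(1 - t)
D^5[M](t) = 120/(t^6 - 6*t^5 + 15*t^4 - 20*t^3 + 15*t^2 - 6*t + 1)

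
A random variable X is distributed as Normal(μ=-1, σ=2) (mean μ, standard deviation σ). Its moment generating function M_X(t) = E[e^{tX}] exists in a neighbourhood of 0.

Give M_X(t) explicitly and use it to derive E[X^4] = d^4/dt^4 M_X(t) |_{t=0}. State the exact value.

E[X^4] = M^(4)(0) = 73

M_X(t) = e^(2*t^2 - t)
M^(4)(t) = (256*t^4*e^(2*t^2) - 256*t^3*e^(2*t^2) + 480*t^2*e^(2*t^2) - 208*t*e^(2*t^2) + 73*e^(2*t^2))*e^(-t)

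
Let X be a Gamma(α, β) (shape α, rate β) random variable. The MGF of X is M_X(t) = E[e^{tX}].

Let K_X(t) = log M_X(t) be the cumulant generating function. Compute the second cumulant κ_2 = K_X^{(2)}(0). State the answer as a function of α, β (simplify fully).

M_X(t) = (β/(β - t))^α
K_X(t) = log M_X(t) = α*(log(β) - log(β - t))
K^(2)(t) = α/(β^2 - 2*β*t + t^2)

κ_2 = K^(2)(0) = α/β^2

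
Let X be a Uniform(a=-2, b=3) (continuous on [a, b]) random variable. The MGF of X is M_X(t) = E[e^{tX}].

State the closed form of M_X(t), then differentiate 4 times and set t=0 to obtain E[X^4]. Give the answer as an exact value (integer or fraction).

M_X(t) = (e^(3*t) - e^(-2*t))/(5*t)
M^(4)(t) = (81*t^4*e^(5*t) - 16*t^4 - 108*t^3*e^(5*t) - 32*t^3 + 108*t^2*e^(5*t) - 48*t^2 - 72*t*e^(5*t) - 48*t + 24*e^(5*t) - 24)*e^(-2*t)/(5*t^5)

E[X^4] = M^(4)(0) = 11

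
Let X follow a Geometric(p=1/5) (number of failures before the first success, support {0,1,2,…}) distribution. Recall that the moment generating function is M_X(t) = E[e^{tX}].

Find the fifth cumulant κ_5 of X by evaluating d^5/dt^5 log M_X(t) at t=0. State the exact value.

M_X(t) = 1/(5*(1 - 4*e^(t)/5))
K_X(t) = log M_X(t) = -log(1 - 4*e^(t)/5) - log(5)
D^5[K](t) = (-1280*e^(4*t) - 17600*e^(3*t) - 22000*e^(2*t) - 2500*e^(t))/(1024*e^(5*t) - 6400*e^(4*t) + 16000*e^(3*t) - 20000*e^(2*t) + 12500*e^(t) - 3125)

κ_5 = D^5[K](0) = 43380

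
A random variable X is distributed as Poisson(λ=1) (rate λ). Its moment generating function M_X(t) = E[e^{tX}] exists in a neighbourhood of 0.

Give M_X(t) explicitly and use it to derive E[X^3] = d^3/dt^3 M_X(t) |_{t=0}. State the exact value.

E[X^3] = M^(3)(0) = 5

M_X(t) = e^(e^(t) - 1)
M^(3)(t) = (e^(3*t)*e^(e^(t)) + 3*e^(2*t)*e^(e^(t)) + e^(t)*e^(e^(t)))*e^(-1)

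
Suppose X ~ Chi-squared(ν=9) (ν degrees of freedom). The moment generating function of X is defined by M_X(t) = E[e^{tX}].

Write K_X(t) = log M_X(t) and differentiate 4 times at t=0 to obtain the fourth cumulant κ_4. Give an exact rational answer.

κ_4 = D^4[K](0) = 432

M_X(t) = (1 - 2*t)^(-9/2)
K_X(t) = log M_X(t) = -9*log(1 - 2*t)/2
D^4[K](t) = 432/(16*t^4 - 32*t^3 + 24*t^2 - 8*t + 1)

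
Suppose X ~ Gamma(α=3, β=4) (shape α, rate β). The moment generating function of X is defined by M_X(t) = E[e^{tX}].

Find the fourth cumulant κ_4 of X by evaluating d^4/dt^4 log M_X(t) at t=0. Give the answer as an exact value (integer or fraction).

M_X(t) = 64/(4 - t)^3
K_X(t) = log M_X(t) = -3*log(4 - t) + 6*log(2)
K′(t) = -3/(t - 4)
K′′(t) = 3/(t^2 - 8*t + 16)
K′′′(t) = -6/(t^3 - 12*t^2 + 48*t - 64)
K′′′′(t) = 18/(t^4 - 16*t^3 + 96*t^2 - 256*t + 256)

κ_4 = K′′′′(0) = 9/128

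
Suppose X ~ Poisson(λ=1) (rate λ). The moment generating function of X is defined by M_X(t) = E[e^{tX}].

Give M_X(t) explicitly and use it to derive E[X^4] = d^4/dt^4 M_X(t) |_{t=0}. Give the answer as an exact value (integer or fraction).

M_X(t) = e^(e^(t) - 1)
dM/dt = e^(-1)*e^(t)*e^(e^(t))
d^2M/dt^2 = (e^(2*t)*e^(e^(t)) + e^(t)*e^(e^(t)))*e^(-1)
d^3M/dt^3 = (e^(3*t)*e^(e^(t)) + 3*e^(2*t)*e^(e^(t)) + e^(t)*e^(e^(t)))*e^(-1)
d^4M/dt^4 = (e^(4*t)*e^(e^(t)) + 6*e^(3*t)*e^(e^(t)) + 7*e^(2*t)*e^(e^(t)) + e^(t)*e^(e^(t)))*e^(-1)

E[X^4] = d^4M/dt^4 |_{t=0} = 15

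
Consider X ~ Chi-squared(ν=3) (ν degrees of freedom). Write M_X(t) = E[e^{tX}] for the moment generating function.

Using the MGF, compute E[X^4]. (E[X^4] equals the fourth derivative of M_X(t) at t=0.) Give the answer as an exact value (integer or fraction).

M_X(t) = (1 - 2*t)^(-3/2)
dM/dt = 3/(4*t^2*√(1 - 2*t) - 4*t*√(1 - 2*t) + √(1 - 2*t))
d^2M/dt^2 = -15/(8*t^3*√(1 - 2*t) - 12*t^2*√(1 - 2*t) + 6*t*√(1 - 2*t) - √(1 - 2*t))
d^3M/dt^3 = 105/(16*t^4*√(1 - 2*t) - 32*t^3*√(1 - 2*t) + 24*t^2*√(1 - 2*t) - 8*t*√(1 - 2*t) + √(1 - 2*t))
d^4M/dt^4 = -945/(32*t^5*√(1 - 2*t) - 80*t^4*√(1 - 2*t) + 80*t^3*√(1 - 2*t) - 40*t^2*√(1 - 2*t) + 10*t*√(1 - 2*t) - √(1 - 2*t))

E[X^4] = d^4M/dt^4 |_{t=0} = 945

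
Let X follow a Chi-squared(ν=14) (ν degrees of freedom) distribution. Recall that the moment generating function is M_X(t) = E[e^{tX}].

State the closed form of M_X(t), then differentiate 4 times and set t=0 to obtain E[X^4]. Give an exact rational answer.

M_X(t) = (1 - 2*t)^(-7)
M′(t) = 14/(256*t^8 - 1024*t^7 + 1792*t^6 - 1792*t^5 + 1120*t^4 - 448*t^3 + 112*t^2 - 16*t + 1)
M′′(t) = -224/(512*t^9 - 2304*t^8 + 4608*t^7 - 5376*t^6 + 4032*t^5 - 2016*t^4 + 672*t^3 - 144*t^2 + 18*t - 1)
M′′′(t) = 4032/(1024*t^10 - 5120*t^9 + 11520*t^8 - 15360*t^7 + 13440*t^6 - 8064*t^5 + 3360*t^4 - 960*t^3 + 180*t^2 - 20*t + 1)
M′′′′(t) = -80640/(2048*t^11 - 11264*t^10 + 28160*t^9 - 42240*t^8 + 42240*t^7 - 29568*t^6 + 14784*t^5 - 5280*t^4 + 1320*t^3 - 220*t^2 + 22*t - 1)

E[X^4] = M′′′′(0) = 80640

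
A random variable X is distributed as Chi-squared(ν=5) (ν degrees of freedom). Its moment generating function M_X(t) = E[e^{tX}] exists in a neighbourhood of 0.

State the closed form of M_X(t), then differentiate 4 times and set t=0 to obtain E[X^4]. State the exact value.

M_X(t) = (1 - 2*t)^(-5/2)
M′(t) = -5/(8*t^3*√(1 - 2*t) - 12*t^2*√(1 - 2*t) + 6*t*√(1 - 2*t) - √(1 - 2*t))
M′′(t) = 35/(16*t^4*√(1 - 2*t) - 32*t^3*√(1 - 2*t) + 24*t^2*√(1 - 2*t) - 8*t*√(1 - 2*t) + √(1 - 2*t))
M′′′(t) = -315/(32*t^5*√(1 - 2*t) - 80*t^4*√(1 - 2*t) + 80*t^3*√(1 - 2*t) - 40*t^2*√(1 - 2*t) + 10*t*√(1 - 2*t) - √(1 - 2*t))
M′′′′(t) = 3465/(64*t^6*√(1 - 2*t) - 192*t^5*√(1 - 2*t) + 240*t^4*√(1 - 2*t) - 160*t^3*√(1 - 2*t) + 60*t^2*√(1 - 2*t) - 12*t*√(1 - 2*t) + √(1 - 2*t))

E[X^4] = M′′′′(0) = 3465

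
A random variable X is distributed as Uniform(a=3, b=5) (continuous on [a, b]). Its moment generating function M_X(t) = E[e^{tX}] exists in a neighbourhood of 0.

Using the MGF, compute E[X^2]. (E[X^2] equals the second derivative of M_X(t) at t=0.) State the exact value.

E[X^2] = M′′(0) = 49/3

M_X(t) = (e^(5*t) - e^(3*t))/(2*t)
M′(t) = (5*t*e^(5*t) - 3*t*e^(3*t) - e^(5*t) + e^(3*t))/(2*t^2)
M′′(t) = (25*t^2*e^(5*t) - 9*t^2*e^(3*t) - 10*t*e^(5*t) + 6*t*e^(3*t) + 2*e^(5*t) - 2*e^(3*t))/(2*t^3)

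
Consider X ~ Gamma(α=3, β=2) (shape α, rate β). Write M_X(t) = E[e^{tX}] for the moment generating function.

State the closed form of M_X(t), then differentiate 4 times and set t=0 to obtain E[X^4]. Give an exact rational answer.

E[X^4] = D^4[M](0) = 45/2

M_X(t) = 8/(2 - t)^3
D^4[M](t) = -2880/(t^7 - 14*t^6 + 84*t^5 - 280*t^4 + 560*t^3 - 672*t^2 + 448*t - 128)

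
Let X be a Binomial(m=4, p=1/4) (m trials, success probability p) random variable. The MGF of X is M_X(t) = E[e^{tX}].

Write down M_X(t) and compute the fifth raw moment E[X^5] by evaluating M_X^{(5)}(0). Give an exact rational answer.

M_X(t) = (e^(t)/4 + 3/4)^4
M^(5)(t) = 4*e^(4*t) + 729*e^(3*t)/64 + 27*e^(2*t)/4 + 27*e^(t)/64

E[X^5] = M^(5)(0) = 361/16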